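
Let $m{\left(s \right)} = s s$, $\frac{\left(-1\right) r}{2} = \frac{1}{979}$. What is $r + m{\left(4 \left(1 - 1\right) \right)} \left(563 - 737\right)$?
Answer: $- \frac{2}{979} \approx -0.0020429$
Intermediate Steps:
$r = - \frac{2}{979} \approx -0.0020429$
$m{\left(s \right)} = s^{2}$
$r + m{\left(4 \left(1 - 1\right) \right)} \left(563 - 737\right) = - \frac{2}{979} + \left(4 \left(1 - 1\right)\right)^{2} \left(563 - 737\right) = - \frac{2}{979} + \left(4 \cdot 0\right)^{2} \left(-174\right) = - \frac{2}{979} + 0^{2} \left(-174\right) = - \frac{2}{979} + 0 \left(-174\right) = - \frac{2}{979} + 0 = - \frac{2}{979}$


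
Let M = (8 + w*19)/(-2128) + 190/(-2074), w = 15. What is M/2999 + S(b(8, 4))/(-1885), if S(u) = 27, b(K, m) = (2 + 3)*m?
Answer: -179639846013/12474932382640 ≈ -0.014400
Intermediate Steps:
b(K, m) = 5*m
M = -506001/2206736 (M = (8 + 15*19)/(-2128) + 190/(-2074) = (8 + 285)*(-1/2128) + 190*(-1/2074) = 293*(-1/2128) - 95/1037 = -293/2128 - 95/1037 = -506001/2206736 ≈ -0.22930)
M/2999 + S(b(8, 4))/(-1885) = -506001/2206736/2999 + 27/(-1885) = -506001/2206736*1/2999 + 27*(-1/1885) = -506001/6618001264 - 27/1885 = -179639846013/12474932382640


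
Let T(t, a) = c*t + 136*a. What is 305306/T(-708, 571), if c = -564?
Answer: 152653/238484 ≈ 0.64010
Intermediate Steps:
T(t, a) = -564*t + 136*a
305306/T(-708, 571) = 305306/(-564*(-708) + 136*571) = 305306/(399312 + 77656) = 305306/476968 = 305306*(1/476968) = 152653/238484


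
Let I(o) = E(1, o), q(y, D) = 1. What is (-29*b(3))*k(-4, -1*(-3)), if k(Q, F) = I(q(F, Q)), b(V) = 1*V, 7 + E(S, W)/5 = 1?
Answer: 2610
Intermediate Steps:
E(S, W) = -30 (E(S, W) = -35 + 5*1 = -35 + 5 = -30)
b(V) = V
I(o) = -30
k(Q, F) = -30
(-29*b(3))*k(-4, -1*(-3)) = -29*3*(-30) = -87*(-30) = 2610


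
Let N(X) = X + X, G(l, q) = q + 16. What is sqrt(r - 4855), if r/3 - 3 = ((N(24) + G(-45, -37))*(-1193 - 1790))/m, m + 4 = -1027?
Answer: I*sqrt(4901995693)/1031 ≈ 67.909*I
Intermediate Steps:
G(l, q) = 16 + q
m = -1031 (m = -4 - 1027 = -1031)
N(X) = 2*X
r = 250902/1031 (r = 9 + 3*(((2*24 + (16 - 37))*(-1193 - 1790))/(-1031)) = 9 + 3*(((48 - 21)*(-2983))*(-1/1031)) = 9 + 3*((27*(-2983))*(-1/1031)) = 9 + 3*(-80541*(-1/1031)) = 9 + 3*(80541/1031) = 9 + 241623/1031 = 250902/1031 ≈ 243.36)
sqrt(r - 4855) = sqrt(250902/1031 - 4855) = sqrt(-4754603/1031) = I*sqrt(4901995693)/1031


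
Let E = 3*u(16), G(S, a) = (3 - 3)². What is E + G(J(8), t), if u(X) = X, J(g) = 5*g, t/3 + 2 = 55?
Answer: 48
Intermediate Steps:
t = 159 (t = -6 + 3*55 = -6 + 165 = 159)
G(S, a) = 0 (G(S, a) = 0² = 0)
E = 48 (E = 3*16 = 48)
E + G(J(8), t) = 48 + 0 = 48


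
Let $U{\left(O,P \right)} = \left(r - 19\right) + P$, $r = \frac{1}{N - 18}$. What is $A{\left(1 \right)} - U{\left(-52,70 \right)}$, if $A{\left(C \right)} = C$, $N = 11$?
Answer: $- \frac{349}{7} \approx -49.857$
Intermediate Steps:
$r = - \frac{1}{7}$ ($r = \frac{1}{11 - 18} = \frac{1}{-7} = - \frac{1}{7} \approx -0.14286$)
$U{\left(O,P \right)} = - \frac{134}{7} + P$ ($U{\left(O,P \right)} = \left(- \frac{1}{7} - 19\right) + P = - \frac{134}{7} + P$)
$A{\left(1 \right)} - U{\left(-52,70 \right)} = 1 - \left(- \frac{134}{7} + 70\right) = 1 - \frac{356}{7} = - \frac{349}{7}$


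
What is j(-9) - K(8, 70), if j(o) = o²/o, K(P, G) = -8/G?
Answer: -311/35 ≈ -8.8857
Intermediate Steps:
j(o) = o
j(-9) - K(8, 70) = -9 - (-8)/70 = -9 - 1*(-4/35) = -9 + 4/35 = -311/35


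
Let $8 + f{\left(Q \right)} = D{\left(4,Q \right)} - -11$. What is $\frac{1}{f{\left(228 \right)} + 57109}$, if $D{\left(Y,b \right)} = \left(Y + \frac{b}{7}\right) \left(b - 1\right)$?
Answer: $\frac{7}{457896} \approx 1.5287 \cdot 10^{-5}$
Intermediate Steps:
$D{\left(Y,b \right)} = \left(-1 + b\right) \left(Y + \frac{b}{7}\right)$ ($D{\left(Y,b \right)} = \left(Y + b \frac{1}{7}\right) \left(-1 + b\right) = \left(Y + \frac{b}{7}\right) \left(-1 + b\right) = \left(-1 + b\right) \left(Y + \frac{b}{7}\right)$)
$f{\left(Q \right)} = -1 + \frac{Q^{2}}{7} + \frac{27 Q}{7}$ ($f{\left(Q \right)} = -8 - \left(-7 - \frac{27 Q}{7} - \frac{Q^{2}}{7}\right) = -8 + \left(\left(-4 - \frac{Q}{7} + \frac{Q^{2}}{7} + 4 Q\right) + 11\right) = -8 + \left(\left(-4 + \frac{Q^{2}}{7} + \frac{27 Q}{7}\right) + 11\right) = -8 + \left(7 + \frac{Q^{2}}{7} + \frac{27 Q}{7}\right) = -1 + \frac{Q^{2}}{7} + \frac{27 Q}{7}$)
$\frac{1}{f{\left(228 \right)} + 57109} = \frac{1}{\left(-1 + \frac{228^{2}}{7} + \frac{27}{7} \cdot 228\right) + 57109} = \frac{1}{\left(-1 + \frac{1}{7} \cdot 51984 + \frac{6156}{7}\right) + 57109} = \frac{1}{\left(-1 + \frac{51984}{7} + \frac{6156}{7}\right) + 57109} = \frac{1}{\frac{58133}{7} + 57109} = \frac{1}{\frac{457896}{7}} = \frac{7}{457896}$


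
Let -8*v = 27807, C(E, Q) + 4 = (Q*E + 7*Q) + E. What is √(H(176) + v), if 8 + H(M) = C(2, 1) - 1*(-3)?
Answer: I*√55582/4 ≈ 58.94*I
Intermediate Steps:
C(E, Q) = -4 + E + 7*Q + E*Q (C(E, Q) = -4 + ((Q*E + 7*Q) + E) = -4 + ((E*Q + 7*Q) + E) = -4 + ((7*Q + E*Q) + E) = -4 + (E + 7*Q + E*Q) = -4 + E + 7*Q + E*Q)
H(M) = 2 (H(M) = -8 + ((-4 + 2 + 7*1 + 2*1) - 1*(-3)) = -8 + ((-4 + 2 + 7 + 2) + 3) = -8 + (7 + 3) = -8 + 10 = 2)
v = -27807/8 (v = -⅛*27807 = -27807/8 ≈ -3475.9)
√(H(176) + v) = √(2 - 27807/8) = √(-27791/8) = I*√55582/4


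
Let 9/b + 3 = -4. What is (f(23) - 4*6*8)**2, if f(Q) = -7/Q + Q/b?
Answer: 1893120100/42849 ≈ 44181.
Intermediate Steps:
b = -9/7 (b = 9/(-3 - 4) = 9/(-7) = 9*(-1/7) = -9/7 ≈ -1.2857)
f(Q) = -7/Q - 7*Q/9 (f(Q) = -7/Q + Q/(-9/7) = -7/Q + Q*(-7/9) = -7/Q - 7*Q/9)
(f(23) - 4*6*8)**2 = ((-7/23 - 7/9*23) - 4*6*8)**2 = ((-7*1/23 - 161/9) - 24*8)**2 = ((-7/23 - 161/9) - 192)**2 = (-3766/207 - 192)**2 = (-43510/207)**2 = 1893120100/42849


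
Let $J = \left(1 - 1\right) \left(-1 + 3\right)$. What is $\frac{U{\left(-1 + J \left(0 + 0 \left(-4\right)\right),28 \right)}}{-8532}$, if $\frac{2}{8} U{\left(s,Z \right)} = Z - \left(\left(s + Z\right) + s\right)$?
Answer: $- \frac{2}{2133} \approx -0.00093765$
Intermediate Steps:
$J = 0$ ($J = 0 \cdot 2 = 0$)
$U{\left(s,Z \right)} = - 8 s$ ($U{\left(s,Z \right)} = 4 \left(Z - \left(\left(s + Z\right) + s\right)\right) = 4 \left(Z - \left(\left(Z + s\right) + s\right)\right) = 4 \left(Z - \left(Z + 2 s\right)\right) = 4 \left(- 2 s\right) = - 8 s$)
$\frac{U{\left(-1 + J \left(0 + 0 \left(-4\right)\right),28 \right)}}{-8532} = \frac{\left(-8\right) \left(-1 + 0 \left(0 + 0 \left(-4\right)\right)\right)}{-8532} = - 8 \left(-1 + 0 \left(0 + 0\right)\right) \left(- \frac{1}{8532}\right) = - 8 \left(-1 + 0 \cdot 0\right) \left(- \frac{1}{8532}\right) = - 8 \left(-1 + 0\right) \left(- \frac{1}{8532}\right) = \left(-8\right) \left(-1\right) \left(- \frac{1}{8532}\right) = 8 \left(- \frac{1}{8532}\right) = - \frac{2}{2133}$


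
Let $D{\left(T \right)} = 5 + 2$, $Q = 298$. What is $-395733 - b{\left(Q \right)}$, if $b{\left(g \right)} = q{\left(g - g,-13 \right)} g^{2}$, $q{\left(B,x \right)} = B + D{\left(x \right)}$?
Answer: $-1017361$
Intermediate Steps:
$D{\left(T \right)} = 7$
$q{\left(B,x \right)} = 7 + B$ ($q{\left(B,x \right)} = B + 7 = 7 + B$)
$b{\left(g \right)} = 7 g^{2}$ ($b{\left(g \right)} = \left(7 + \left(g - g\right)\right) g^{2} = \left(7 + 0\right) g^{2} = 7 g^{2}$)
$-395733 - b{\left(Q \right)} = -395733 - 7 \cdot 298^{2} = -395733 - 7 \cdot 88804 = -395733 - 621628 = -1017361$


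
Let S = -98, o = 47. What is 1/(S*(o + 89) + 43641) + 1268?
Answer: 38436885/30313 ≈ 1268.0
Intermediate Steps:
1/(S*(o + 89) + 43641) + 1268 = 1/(-98*(47 + 89) + 43641) + 1268 = 1/(-98*136 + 43641) + 1268 = 1/(-13328 + 43641) + 1268 = 1/30313 + 1268 = 38436885/30313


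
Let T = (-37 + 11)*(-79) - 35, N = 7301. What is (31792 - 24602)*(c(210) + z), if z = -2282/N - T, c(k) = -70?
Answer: -15668110070/1043 ≈ -1.5022e+7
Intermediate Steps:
T = 2019 (T = -26*(-79) - 35 = 2054 - 35 = 2019)
z = -2106143/1043 (z = -2282/7301 - 1*2019 = -2282*1/7301 - 2019 = -326/1043 - 2019 = -2106143/1043 ≈ -2019.3)
(31792 - 24602)*(c(210) + z) = (31792 - 24602)*(-70 - 2106143/1043) = 7190*(-2179153/1043) = -15668110070/1043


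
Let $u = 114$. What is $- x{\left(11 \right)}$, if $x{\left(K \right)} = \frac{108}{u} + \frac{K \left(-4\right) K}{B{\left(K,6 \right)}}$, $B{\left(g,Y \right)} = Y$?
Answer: $\frac{4544}{57} \approx 79.719$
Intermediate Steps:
$x{\left(K \right)} = \frac{18}{19} - \frac{2 K^{2}}{3}$ ($x{\left(K \right)} = \frac{108}{114} + \frac{K \left(-4\right) K}{6} = 108 \cdot \frac{1}{114} + - 4 K K \frac{1}{6} = \frac{18}{19} + - 4 K^{2} \cdot \frac{1}{6} = \frac{18}{19} - \frac{2 K^{2}}{3}$)
$- x{\left(11 \right)} = - (\frac{18}{19} - \frac{2 \cdot 11^{2}}{3}) = - (\frac{18}{19} - \frac{242}{3}) = \left(-1\right) \left(- \frac{4544}{57}\right) = \frac{4544}{57}$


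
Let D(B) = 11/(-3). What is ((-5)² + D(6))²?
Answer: 4096/9 ≈ 455.11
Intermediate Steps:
D(B) = -11/3 (D(B) = 11*(-⅓) = -11/3)
((-5)² + D(6))² = ((-5)² - 11/3)² = (25 - 11/3)² = (64/3)² = 4096/9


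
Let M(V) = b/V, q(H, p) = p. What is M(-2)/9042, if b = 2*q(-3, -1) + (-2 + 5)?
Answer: -1/18084 ≈ -5.5298e-5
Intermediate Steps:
b = 1 (b = 2*(-1) + (-2 + 5) = -2 + 3 = 1)
M(V) = 1/V
M(-2)/9042 = 1/(-2*9042) = -½*1/9042 = -1/18084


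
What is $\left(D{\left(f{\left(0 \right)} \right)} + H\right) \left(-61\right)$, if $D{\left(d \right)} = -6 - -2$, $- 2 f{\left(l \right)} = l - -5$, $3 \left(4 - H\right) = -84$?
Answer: $-1708$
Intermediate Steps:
$H = 32$ ($H = 4 - -28 = 4 + 28 = 32$)
$f{\left(l \right)} = - \frac{5}{2} - \frac{l}{2}$ ($f{\left(l \right)} = - \frac{l - -5}{2} = - \frac{l + 5}{2} = - \frac{5 + l}{2} = - \frac{5}{2} - \frac{l}{2}$)
$D{\left(d \right)} = -4$ ($D{\left(d \right)} = -6 + 2 = -4$)
$\left(D{\left(f{\left(0 \right)} \right)} + H\right) \left(-61\right) = \left(-4 + 32\right) \left(-61\right) = 28 \left(-61\right) = -1708$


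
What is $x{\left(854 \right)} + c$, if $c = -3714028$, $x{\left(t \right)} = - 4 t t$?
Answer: $-6631292$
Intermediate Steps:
$x{\left(t \right)} = - 4 t^{2}$
$x{\left(854 \right)} + c = - 4 \cdot 854^{2} - 3714028 = \left(-4\right) 729316 - 3714028 = -2917264 - 3714028 = -6631292$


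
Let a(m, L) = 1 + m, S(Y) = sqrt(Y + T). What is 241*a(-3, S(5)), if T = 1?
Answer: -482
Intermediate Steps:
S(Y) = sqrt(1 + Y) (S(Y) = sqrt(Y + 1) = sqrt(1 + Y))
241*a(-3, S(5)) = 241*(1 - 3) = 241*(-2) = -482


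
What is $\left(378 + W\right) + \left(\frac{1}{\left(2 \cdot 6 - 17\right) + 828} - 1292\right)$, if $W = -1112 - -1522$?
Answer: $- \frac{414791}{823} \approx -504.0$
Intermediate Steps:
$W = 410$ ($W = -1112 + 1522 = 410$)
$\left(378 + W\right) + \left(\frac{1}{\left(2 \cdot 6 - 17\right) + 828} - 1292\right) = \left(378 + 410\right) + \left(\frac{1}{\left(2 \cdot 6 - 17\right) + 828} - 1292\right) = 788 + \left(\frac{1}{\left(12 - 17\right) + 828} - 1292\right) = 788 - \left(1292 - \frac{1}{-5 + 828}\right) = 788 - \left(1292 - \frac{1}{823}\right) = 788 + \left(\frac{1}{823} - 1292\right) = 788 - \frac{1063315}{823} = - \frac{414791}{823}$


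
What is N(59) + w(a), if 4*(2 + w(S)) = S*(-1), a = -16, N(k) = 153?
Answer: 155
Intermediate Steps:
w(S) = -2 - S/4 (w(S) = -2 + (S*(-1))/4 = -2 + (-S)/4 = -2 - S/4)
N(59) + w(a) = 153 + (-2 - ¼*(-16)) = 153 + (-2 + 4) = 153 + 2 = 155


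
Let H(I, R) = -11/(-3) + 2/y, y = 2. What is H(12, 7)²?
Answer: 196/9 ≈ 21.778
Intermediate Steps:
H(I, R) = 14/3 (H(I, R) = -11/(-3) + 2/2 = -11*(-⅓) + 2*(½) = 11/3 + 1 = 14/3)
H(12, 7)² = (14/3)² = 196/9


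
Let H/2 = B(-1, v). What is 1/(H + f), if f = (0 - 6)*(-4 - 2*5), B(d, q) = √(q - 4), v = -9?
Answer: 21/1777 - I*√13/3554 ≈ 0.011818 - 0.0010145*I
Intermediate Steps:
B(d, q) = √(-4 + q)
H = 2*I*√13 (H = 2*√(-4 - 9) = 2*√(-13) = 2*(I*√13) = 2*I*√13 ≈ 7.2111*I)
f = 84 (f = -6*(-4 - 10) = -6*(-14) = 84)
1/(H + f) = 1/(2*I*√13 + 84) = 1/(84 + 2*I*√13)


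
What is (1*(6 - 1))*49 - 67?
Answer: 178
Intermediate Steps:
(1*(6 - 1))*49 - 67 = (1*5)*49 - 67 = 5*49 - 67 = 245 - 67 = 178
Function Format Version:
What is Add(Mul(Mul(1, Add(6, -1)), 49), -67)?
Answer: 178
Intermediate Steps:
Add(Mul(Mul(1, Add(6, -1)), 49), -67) = Add(Mul(Mul(1, 5), 49), -67) = Add(Mul(5, 49), -67) = Add(245, -67) = 178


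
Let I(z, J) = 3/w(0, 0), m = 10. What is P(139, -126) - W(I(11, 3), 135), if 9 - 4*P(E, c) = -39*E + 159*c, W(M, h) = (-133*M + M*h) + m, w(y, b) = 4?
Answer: 12709/2 ≈ 6354.5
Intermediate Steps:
I(z, J) = ¾ (I(z, J) = 3/4 = 3*(¼) = ¾)
W(M, h) = 10 - 133*M + M*h (W(M, h) = (-133*M + M*h) + 10 = 10 - 133*M + M*h)
P(E, c) = 9/4 - 159*c/4 + 39*E/4 (P(E, c) = 9/4 - (-39*E + 159*c)/4 = 9/4 + (-159*c/4 + 39*E/4) = 9/4 - 159*c/4 + 39*E/4)
P(139, -126) - W(I(11, 3), 135) = (9/4 - 159/4*(-126) + (39/4)*139) - (10 - 133*¾ + (¾)*135) = (9/4 + 10017/2 + 5421/4) - (10 - 399/4 + 405/4) = 6366 - 1*23/2 = 6366 - 23/2 = 12709/2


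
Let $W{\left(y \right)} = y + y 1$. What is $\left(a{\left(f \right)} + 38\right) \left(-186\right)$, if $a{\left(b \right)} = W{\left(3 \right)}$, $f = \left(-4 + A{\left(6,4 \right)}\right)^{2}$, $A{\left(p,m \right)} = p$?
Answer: $-8184$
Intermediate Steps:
$W{\left(y \right)} = 2 y$ ($W{\left(y \right)} = y + y = 2 y$)
$f = 4$ ($f = \left(-4 + 6\right)^{2} = 2^{2} = 4$)
$a{\left(b \right)} = 6$ ($a{\left(b \right)} = 2 \cdot 3 = 6$)
$\left(a{\left(f \right)} + 38\right) \left(-186\right) = \left(6 + 38\right) \left(-186\right) = 44 \left(-186\right) = -8184$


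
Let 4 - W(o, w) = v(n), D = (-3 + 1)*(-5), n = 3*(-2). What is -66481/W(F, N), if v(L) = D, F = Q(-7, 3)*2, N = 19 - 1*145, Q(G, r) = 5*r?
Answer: 66481/6 ≈ 11080.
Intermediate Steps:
N = -126 (N = 19 - 145 = -126)
n = -6
F = 30 (F = (5*3)*2 = 15*2 = 30)
D = 10 (D = -2*(-5) = 10)
v(L) = 10
W(o, w) = -6 (W(o, w) = 4 - 1*10 = 4 - 10 = -6)
-66481/W(F, N) = -66481/(-6) = -66481*(-1/6) = 66481/6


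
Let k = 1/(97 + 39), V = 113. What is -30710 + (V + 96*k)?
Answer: -520137/17 ≈ -30596.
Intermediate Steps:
k = 1/136 ≈ 0.0073529
-30710 + (V + 96*k) = -30710 + (113 + 96*(1/136)) = -30710 + (113 + 12/17) = -30710 + 1933/17 = -520137/17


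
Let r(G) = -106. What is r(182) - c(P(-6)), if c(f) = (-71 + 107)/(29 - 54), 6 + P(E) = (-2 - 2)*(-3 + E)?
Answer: -2614/25 ≈ -104.56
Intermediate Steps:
P(E) = 6 - 4*E (P(E) = -6 + (-2 - 2)*(-3 + E) = -6 - 4*(-3 + E) = -6 + (12 - 4*E) = 6 - 4*E)
c(f) = -36/25 (c(f) = 36/(-25) = 36*(-1/25) = -36/25)
r(182) - c(P(-6)) = -106 - 1*(-36/25) = -106 + 36/25 = -2614/25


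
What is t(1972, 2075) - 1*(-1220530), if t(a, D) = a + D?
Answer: 1224577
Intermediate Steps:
t(a, D) = D + a
t(1972, 2075) - 1*(-1220530) = (2075 + 1972) - 1*(-1220530) = 4047 + 1220530 = 1224577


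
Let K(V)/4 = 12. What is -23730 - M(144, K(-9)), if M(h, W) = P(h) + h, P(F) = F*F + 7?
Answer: -44617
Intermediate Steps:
P(F) = 7 + F² (P(F) = F² + 7 = 7 + F²)
K(V) = 48 (K(V) = 4*12 = 48)
M(h, W) = 7 + h + h² (M(h, W) = (7 + h²) + h = 7 + h + h²)
-23730 - M(144, K(-9)) = -23730 - (7 + 144 + 144²) = -23730 - (7 + 144 + 20736) = -23730 - 1*20887 = -23730 - 20887 = -44617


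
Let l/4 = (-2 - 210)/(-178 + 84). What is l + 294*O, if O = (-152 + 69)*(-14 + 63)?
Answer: -56197382/47 ≈ -1.1957e+6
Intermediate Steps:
l = 424/47 (l = 4*((-2 - 210)/(-178 + 84)) = 4*(-212/(-94)) = 4*(-212*(-1/94)) = 4*(106/47) = 424/47 ≈ 9.0213)
O = -4067 (O = -83*49 = -4067)
l + 294*O = 424/47 + 294*(-4067) = 424/47 - 1195698 = -56197382/47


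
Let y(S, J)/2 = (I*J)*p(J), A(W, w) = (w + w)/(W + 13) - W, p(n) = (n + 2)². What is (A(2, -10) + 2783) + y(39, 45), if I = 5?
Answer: 2990489/3 ≈ 9.9683e+5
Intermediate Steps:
p(n) = (2 + n)²
A(W, w) = -W + 2*w/(13 + W) (A(W, w) = (2*w)/(13 + W) - W = 2*w/(13 + W) - W = -W + 2*w/(13 + W))
y(S, J) = 10*J*(2 + J)² (y(S, J) = 2*((5*J)*(2 + J)²) = 2*(5*J*(2 + J)²) = 10*J*(2 + J)²)
(A(2, -10) + 2783) + y(39, 45) = ((-1*2² - 13*2 + 2*(-10))/(13 + 2) + 2783) + 10*45*(2 + 45)² = ((-1*4 - 26 - 20)/15 + 2783) + 10*45*47² = ((-4 - 26 - 20)/15 + 2783) + 10*45*2209 = ((1/15)*(-50) + 2783) + 994050 = (-10/3 + 2783) + 994050 = 8339/3 + 994050 = 2990489/3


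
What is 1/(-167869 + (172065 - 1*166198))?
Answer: -1/162002 ≈ -6.1728e-6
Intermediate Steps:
1/(-167869 + (172065 - 1*166198)) = 1/(-167869 + (172065 - 166198)) = 1/(-167869 + 5867) = 1/(-162002) = -1/162002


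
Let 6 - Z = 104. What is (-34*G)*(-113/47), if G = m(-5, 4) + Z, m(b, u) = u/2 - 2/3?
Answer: -1114180/141 ≈ -7902.0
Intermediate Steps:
m(b, u) = -2/3 + u/2 (m(b, u) = u*(1/2) - 2*1/3 = u/2 - 2/3 = -2/3 + u/2)
Z = -98 (Z = 6 - 1*104 = 6 - 104 = -98)
G = -290/3 (G = (-2/3 + (1/2)*4) - 98 = (-2/3 + 2) - 98 = 4/3 - 98 = -290/3 ≈ -96.667)
(-34*G)*(-113/47) = (-34*(-290/3))*(-113/47) = 9860*(-113*1/47)/3 = (9860/3)*(-113/47) = -1114180/141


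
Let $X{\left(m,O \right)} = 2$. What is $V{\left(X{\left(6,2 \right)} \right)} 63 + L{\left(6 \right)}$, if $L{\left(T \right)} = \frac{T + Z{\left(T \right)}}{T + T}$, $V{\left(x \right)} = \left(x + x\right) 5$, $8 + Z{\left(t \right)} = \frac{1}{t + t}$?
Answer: $\frac{181417}{144} \approx 1259.8$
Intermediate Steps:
$Z{\left(t \right)} = -8 + \frac{1}{2 t}$ ($Z{\left(t \right)} = -8 + \frac{1}{t + t} = -8 + \frac{1}{2 t}$)
$V{\left(x \right)} = 10 x$ ($V{\left(x \right)} = 2 x 5 = 10 x$)
$L{\left(T \right)} = \frac{-8 + T + \frac{1}{2 T}}{2 T}$ ($L{\left(T \right)} = \frac{T - \left(8 - \frac{1}{2 T}\right)}{T + T} = \frac{-8 + T + \frac{1}{2 T}}{2 T}$)
$V{\left(X{\left(6,2 \right)} \right)} 63 + L{\left(6 \right)} = 10 \cdot 2 \cdot 63 + \frac{1 + 2 \cdot 6 \left(-8 + 6\right)}{4 \cdot 36} = 20 \cdot 63 + \frac{1}{4} \cdot \frac{1}{36} \left(1 + 2 \cdot 6 \left(-2\right)\right) = 1260 + \frac{1}{4} \cdot \frac{1}{36} \left(1 - 24\right) = 1260 + \frac{1}{4} \cdot \frac{1}{36} \left(-23\right) = 1260 - \frac{23}{144} = \frac{181417}{144}$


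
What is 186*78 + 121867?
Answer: 136375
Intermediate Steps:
186*78 + 121867 = 14508 + 121867 = 136375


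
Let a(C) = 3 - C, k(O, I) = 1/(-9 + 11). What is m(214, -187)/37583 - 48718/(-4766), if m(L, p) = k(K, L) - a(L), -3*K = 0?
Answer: 1831976603/179120578 ≈ 10.228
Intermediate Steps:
K = 0 (K = -⅓*0 = 0)
k(O, I) = ½ (k(O, I) = 1/2 = ½)
m(L, p) = -5/2 + L (m(L, p) = ½ - (3 - L) = ½ + (-3 + L) = -5/2 + L)
m(214, -187)/37583 - 48718/(-4766) = (-5/2 + 214)/37583 - 48718/(-4766) = (423/2)*(1/37583) - 48718*(-1/4766) = 423/75166 + 24359/2383 = 1831976603/179120578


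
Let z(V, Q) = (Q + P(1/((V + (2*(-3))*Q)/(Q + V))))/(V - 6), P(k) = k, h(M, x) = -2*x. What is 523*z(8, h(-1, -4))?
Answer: 9937/5 ≈ 1987.4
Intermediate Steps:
z(V, Q) = (Q + (Q + V)/(V - 6*Q))/(-6 + V) (z(V, Q) = (Q + 1/((V + (2*(-3))*Q)/(Q + V)))/(V - 6) = (Q + 1/((V - 6*Q)/(Q + V)))/(-6 + V) = (Q + (Q + V)/(V - 6*Q))/(-6 + V))
523*z(8, h(-1, -4)) = 523*((-(-2)*(-4) - 1*8 + (-2*(-4))*(-1*8 + 6*(-2*(-4))))/((-6 + 8)*(-1*8 + 6*(-2*(-4))))) = 523*((-1*8 - 8 + 8*(-8 + 6*8))/(2*(-8 + 6*8))) = 523*((-8 - 8 + 8*(-8 + 48))/(2*(-8 + 48))) = 523*((1/2)*(-8 - 8 + 8*40)/40) = 523*((1/2)*(1/40)*(-8 - 8 + 320)) = 523*((1/2)*(1/40)*304) = 523*(19/5) = 9937/5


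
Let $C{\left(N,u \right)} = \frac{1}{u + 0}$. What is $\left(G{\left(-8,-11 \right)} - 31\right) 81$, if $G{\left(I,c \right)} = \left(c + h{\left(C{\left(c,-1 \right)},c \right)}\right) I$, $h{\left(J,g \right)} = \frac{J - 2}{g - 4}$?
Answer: $\frac{22437}{5} \approx 4487.4$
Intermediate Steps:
$C{\left(N,u \right)} = \frac{1}{u}$
$h{\left(J,g \right)} = \frac{-2 + J}{-4 + g}$
$G{\left(I,c \right)} = I \left(c - \frac{3}{-4 + c}\right)$ ($G{\left(I,c \right)} = \left(c + \frac{-2 + \frac{1}{-1}}{-4 + c}\right) I = \left(c + \frac{-2 - 1}{-4 + c}\right) I = \left(c + \frac{1}{-4 + c} \left(-3\right)\right) I = \left(c - \frac{3}{-4 + c}\right) I = I \left(c - \frac{3}{-4 + c}\right)$)
$\left(G{\left(-8,-11 \right)} - 31\right) 81 = \left(- \frac{8 \left(-3 - 11 \left(-4 - 11\right)\right)}{-4 - 11} - 31\right) 81 = \left(- \frac{8 \left(-3 - -165\right)}{-15} - 31\right) 81 = \left(\left(-8\right) \left(- \frac{1}{15}\right) \left(-3 + 165\right) - 31\right) 81 = \left(\left(-8\right) \left(- \frac{1}{15}\right) 162 - 31\right) 81 = \left(\frac{432}{5} - 31\right) 81 = \frac{277}{5} \cdot 81 = \frac{22437}{5}$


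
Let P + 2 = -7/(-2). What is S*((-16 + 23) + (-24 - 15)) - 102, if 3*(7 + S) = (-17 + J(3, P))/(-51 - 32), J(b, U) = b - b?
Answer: 29834/249 ≈ 119.82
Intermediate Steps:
P = 3/2 (P = -2 - 7/(-2) = -2 - 7*(-1/2) = -2 + 7/2 = 3/2 ≈ 1.5000)
J(b, U) = 0
S = -1726/249 (S = -7 + ((-17 + 0)/(-51 - 32))/3 = -7 + (-17/(-83))/3 = -7 + (-17*(-1/83))/3 = -7 + (1/3)*(17/83) = -7 + 17/249 = -1726/249 ≈ -6.9317)
S*((-16 + 23) + (-24 - 15)) - 102 = -1726*((-16 + 23) + (-24 - 15))/249 - 102 = -1726*(7 - 39)/249 - 102 = -1726/249*(-32) - 102 = 55232/249 - 102 = 29834/249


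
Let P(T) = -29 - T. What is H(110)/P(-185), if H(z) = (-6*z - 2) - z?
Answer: -193/39 ≈ -4.9487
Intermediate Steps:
H(z) = -2 - 7*z (H(z) = (-2 - 6*z) - z = -2 - 7*z)
H(110)/P(-185) = (-2 - 7*110)/(-29 - 1*(-185)) = (-2 - 770)/(-29 + 185) = -772/156 = -772*1/156 = -193/39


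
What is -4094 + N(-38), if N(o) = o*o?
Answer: -2650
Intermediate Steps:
N(o) = o**2
-4094 + N(-38) = -4094 + (-38)**2 = -4094 + 1444 = -2650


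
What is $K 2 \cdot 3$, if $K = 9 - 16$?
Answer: $-42$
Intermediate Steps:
$K = -7$ ($K = 9 - 16 = -7$)
$K 2 \cdot 3 = \left(-7\right) 2 \cdot 3 = \left(-14\right) 3 = -42$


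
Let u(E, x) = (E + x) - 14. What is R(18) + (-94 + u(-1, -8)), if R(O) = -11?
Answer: -128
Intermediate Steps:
u(E, x) = -14 + E + x
R(18) + (-94 + u(-1, -8)) = -11 + (-94 + (-14 - 1 - 8)) = -11 + (-94 - 23) = -11 - 117 = -128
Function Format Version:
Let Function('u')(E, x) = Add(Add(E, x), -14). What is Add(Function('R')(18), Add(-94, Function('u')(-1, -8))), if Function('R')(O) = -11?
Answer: -128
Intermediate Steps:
Function('u')(E, x) = Add(-14, E, x)
Add(Function('R')(18), Add(-94, Function('u')(-1, -8))) = Add(-11, Add(-94, Add(-14, -1, -8))) = Add(-11, Add(-94, -23)) = Add(-11, -117) = -128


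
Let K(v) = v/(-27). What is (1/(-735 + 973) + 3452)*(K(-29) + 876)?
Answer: 54497941/18 ≈ 3.0277e+6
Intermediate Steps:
K(v) = -v/27 (K(v) = v*(-1/27) = -v/27)
(1/(-735 + 973) + 3452)*(K(-29) + 876) = (1/(-735 + 973) + 3452)*(-1/27*(-29) + 876) = (1/238 + 3452)*(29/27 + 876) = (1/238 + 3452)*(23681/27) = (821577/238)*(23681/27) = 54497941/18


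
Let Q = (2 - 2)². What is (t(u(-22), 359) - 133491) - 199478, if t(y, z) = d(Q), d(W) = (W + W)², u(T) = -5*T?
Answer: -332969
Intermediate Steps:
Q = 0 (Q = 0² = 0)
d(W) = 4*W² (d(W) = (2*W)² = 4*W²)
t(y, z) = 0 (t(y, z) = 4*0² = 4*0 = 0)
(t(u(-22), 359) - 133491) - 199478 = (0 - 133491) - 199478 = -133491 - 199478 = -332969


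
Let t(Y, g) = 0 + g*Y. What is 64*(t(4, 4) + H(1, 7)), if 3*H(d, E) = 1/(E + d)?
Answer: 3080/3 ≈ 1026.7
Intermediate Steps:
t(Y, g) = Y*g (t(Y, g) = 0 + Y*g = Y*g)
H(d, E) = 1/(3*(E + d))
64*(t(4, 4) + H(1, 7)) = 64*(4*4 + 1/(3*(7 + 1))) = 64*(16 + (1/3)/8) = 64*(16 + (1/3)*(1/8)) = 64*(16 + 1/24) = 64*(385/24) = 3080/3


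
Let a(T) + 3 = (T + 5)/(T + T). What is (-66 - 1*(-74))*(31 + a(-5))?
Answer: 224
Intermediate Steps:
a(T) = -3 + (5 + T)/(2*T) (a(T) = -3 + (T + 5)/(T + T) = -3 + (5 + T)/((2*T)) = -3 + (5 + T)*(1/(2*T)) = -3 + (5 + T)/(2*T))
(-66 - 1*(-74))*(31 + a(-5)) = (-66 - 1*(-74))*(31 + (5/2)*(1 - 1*(-5))/(-5)) = (-66 + 74)*(31 + (5/2)*(-1/5)*(1 + 5)) = 8*(31 + (5/2)*(-1/5)*6) = 8*(31 - 3) = 8*28 = 224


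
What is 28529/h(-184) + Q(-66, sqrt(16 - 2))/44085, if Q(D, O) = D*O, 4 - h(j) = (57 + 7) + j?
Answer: 28529/124 - 22*sqrt(14)/14695 ≈ 230.07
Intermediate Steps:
h(j) = -60 - j (h(j) = 4 - ((57 + 7) + j) = 4 - (64 + j) = 4 + (-64 - j) = -60 - j)
28529/h(-184) + Q(-66, sqrt(16 - 2))/44085 = 28529/(-60 - 1*(-184)) - 66*sqrt(16 - 2)/44085 = 28529/(-60 + 184) - 66*sqrt(14)*(1/44085) = 28529/124 - 22*sqrt(14)/14695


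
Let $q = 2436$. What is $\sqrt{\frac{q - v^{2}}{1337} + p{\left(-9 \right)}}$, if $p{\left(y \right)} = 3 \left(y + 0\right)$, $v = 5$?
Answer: $\frac{2 i \sqrt{11260214}}{1337} \approx 5.0196 i$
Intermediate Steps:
$p{\left(y \right)} = 3 y$
$\sqrt{\frac{q - v^{2}}{1337} + p{\left(-9 \right)}} = \sqrt{\frac{2436 - 5^{2}}{1337} + 3 \left(-9\right)} = \sqrt{\left(2436 - 25\right) \frac{1}{1337} - 27} = \sqrt{2411 \cdot \frac{1}{1337} - 27} = \sqrt{\frac{2411}{1337} - 27} = \sqrt{- \frac{33688}{1337}} = \frac{2 i \sqrt{11260214}}{1337}$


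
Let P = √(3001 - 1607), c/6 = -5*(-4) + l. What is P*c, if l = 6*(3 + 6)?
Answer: 444*√1394 ≈ 16577.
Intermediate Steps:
l = 54 (l = 6*9 = 54)
c = 444 (c = 6*(-5*(-4) + 54) = 6*(20 + 54) = 6*74 = 444)
P = √1394 ≈ 37.336
P*c = √1394*444 = 444*√1394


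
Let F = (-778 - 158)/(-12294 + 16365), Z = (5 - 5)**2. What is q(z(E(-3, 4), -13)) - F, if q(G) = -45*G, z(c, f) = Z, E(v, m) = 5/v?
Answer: 312/1357 ≈ 0.22992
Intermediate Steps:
Z = 0 (Z = 0**2 = 0)
z(c, f) = 0
F = -312/1357 (F = -936/4071 = -936*1/4071 = -312/1357 ≈ -0.22992)
q(z(E(-3, 4), -13)) - F = -45*0 - 1*(-312/1357) = 0 + 312/1357 = 312/1357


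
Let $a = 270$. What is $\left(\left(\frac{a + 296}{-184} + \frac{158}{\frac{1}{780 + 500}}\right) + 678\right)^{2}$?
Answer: $\frac{348500683157929}{8464} \approx 4.1174 \cdot 10^{10}$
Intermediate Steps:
$\left(\left(\frac{a + 296}{-184} + \frac{158}{\frac{1}{780 + 500}}\right) + 678\right)^{2} = \left(\left(\frac{270 + 296}{-184} + \frac{158}{\frac{1}{780 + 500}}\right) + 678\right)^{2} = \left(\left(566 \left(- \frac{1}{184}\right) + \frac{158}{\frac{1}{1280}}\right) + 678\right)^{2} = \left(\left(- \frac{283}{92} + 158 \frac{1}{\frac{1}{1280}}\right) + 678\right)^{2} = \left(\left(- \frac{283}{92} + 158 \cdot 1280\right) + 678\right)^{2} = \left(\left(- \frac{283}{92} + 202240\right) + 678\right)^{2} = \left(\frac{18605797}{92} + 678\right)^{2} = \left(\frac{18668173}{92}\right)^{2} = \frac{348500683157929}{8464}$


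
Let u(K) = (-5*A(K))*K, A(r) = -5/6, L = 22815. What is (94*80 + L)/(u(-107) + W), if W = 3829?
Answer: 182010/20299 ≈ 8.9664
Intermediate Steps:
A(r) = -5/6 (A(r) = -5*1/6 = -5/6)
u(K) = 25*K/6 (u(K) = (-5*(-5/6))*K = 25*K/6)
(94*80 + L)/(u(-107) + W) = (94*80 + 22815)/((25/6)*(-107) + 3829) = (7520 + 22815)/(-2675/6 + 3829) = 30335/(20299/6) = 30335*(6/20299) = 182010/20299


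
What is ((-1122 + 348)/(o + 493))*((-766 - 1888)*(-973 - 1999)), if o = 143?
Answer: -508755876/53 ≈ -9.5992e+6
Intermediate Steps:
((-1122 + 348)/(o + 493))*((-766 - 1888)*(-973 - 1999)) = ((-1122 + 348)/(143 + 493))*((-766 - 1888)*(-973 - 1999)) = (-774/636)*(-2654*(-2972)) = -774*1/636*7887688 = -129/106*7887688 = -508755876/53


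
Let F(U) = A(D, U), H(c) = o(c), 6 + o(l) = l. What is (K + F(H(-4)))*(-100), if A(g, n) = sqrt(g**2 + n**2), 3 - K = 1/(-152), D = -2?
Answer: -11425/38 - 200*sqrt(26) ≈ -1320.5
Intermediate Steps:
o(l) = -6 + l
H(c) = -6 + c
K = 457/152 (K = 3 - 1/(-152) = 3 - 1*(-1/152) = 3 + 1/152 = 457/152 ≈ 3.0066)
F(U) = sqrt(4 + U**2) (F(U) = sqrt((-2)**2 + U**2) = sqrt(4 + U**2))
(K + F(H(-4)))*(-100) = (457/152 + sqrt(4 + (-6 - 4)**2))*(-100) = (457/152 + sqrt(4 + (-10)**2))*(-100) = (457/152 + sqrt(4 + 100))*(-100) = (457/152 + sqrt(104))*(-100) = (457/152 + 2*sqrt(26))*(-100) = -11425/38 - 200*sqrt(26)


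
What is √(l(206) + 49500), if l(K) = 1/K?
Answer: √2100582206/206 ≈ 222.49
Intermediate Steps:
√(l(206) + 49500) = √(1/206 + 49500) = √(10197001/206) = √2100582206/206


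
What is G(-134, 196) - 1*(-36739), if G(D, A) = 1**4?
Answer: 36740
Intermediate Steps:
G(D, A) = 1
G(-134, 196) - 1*(-36739) = 1 - 1*(-36739) = 1 + 36739 = 36740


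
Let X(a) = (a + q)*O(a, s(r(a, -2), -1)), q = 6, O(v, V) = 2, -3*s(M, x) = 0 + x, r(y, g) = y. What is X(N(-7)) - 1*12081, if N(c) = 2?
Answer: -12065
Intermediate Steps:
s(M, x) = -x/3 (s(M, x) = -(0 + x)/3 = -x/3)
X(a) = 12 + 2*a (X(a) = (a + 6)*2 = (6 + a)*2 = 12 + 2*a)
X(N(-7)) - 1*12081 = (12 + 2*2) - 1*12081 = (12 + 4) - 12081 = 16 - 12081 = -12065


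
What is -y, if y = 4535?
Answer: -4535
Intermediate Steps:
-y = -1*4535 = -4535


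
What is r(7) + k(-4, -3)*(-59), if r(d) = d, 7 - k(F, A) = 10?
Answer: 184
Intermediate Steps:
k(F, A) = -3 (k(F, A) = 7 - 1*10 = 7 - 10 = -3)
r(7) + k(-4, -3)*(-59) = 7 - 3*(-59) = 7 + 177 = 184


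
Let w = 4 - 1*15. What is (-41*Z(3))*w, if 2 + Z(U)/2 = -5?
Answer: -6314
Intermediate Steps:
Z(U) = -14 (Z(U) = -4 + 2*(-5) = -4 - 10 = -14)
w = -11 (w = 4 - 15 = -11)
(-41*Z(3))*w = -41*(-14)*(-11) = 574*(-11) = -6314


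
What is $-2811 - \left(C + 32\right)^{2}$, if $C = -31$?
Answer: $-2812$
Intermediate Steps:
$-2811 - \left(C + 32\right)^{2} = -2811 - \left(-31 + 32\right)^{2} = -2811 - 1^{2} = -2811 - 1 = -2812$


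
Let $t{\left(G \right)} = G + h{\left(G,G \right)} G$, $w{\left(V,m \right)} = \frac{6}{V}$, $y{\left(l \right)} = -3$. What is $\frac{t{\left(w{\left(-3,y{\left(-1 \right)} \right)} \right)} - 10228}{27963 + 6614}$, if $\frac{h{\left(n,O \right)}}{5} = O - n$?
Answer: $- \frac{10230}{34577} \approx -0.29586$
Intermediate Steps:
$h{\left(n,O \right)} = - 5 n + 5 O$ ($h{\left(n,O \right)} = 5 \left(O - n\right) = - 5 n + 5 O$)
$t{\left(G \right)} = G$ ($t{\left(G \right)} = G + \left(- 5 G + 5 G\right) G = G + 0 G = G + 0 = G$)
$\frac{t{\left(w{\left(-3,y{\left(-1 \right)} \right)} \right)} - 10228}{27963 + 6614} = \frac{\frac{6}{-3} - 10228}{27963 + 6614} = \frac{6 \left(- \frac{1}{3}\right) - 10228}{34577} = \left(-2 - 10228\right) \frac{1}{34577} = \left(-10230\right) \frac{1}{34577} = - \frac{10230}{34577}$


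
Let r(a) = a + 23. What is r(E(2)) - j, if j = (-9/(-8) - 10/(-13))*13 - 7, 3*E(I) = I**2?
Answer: 161/24 ≈ 6.7083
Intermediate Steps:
E(I) = I**2/3
j = 141/8 (j = (-9*(-1/8) - 10*(-1/13))*13 - 7 = (9/8 + 10/13)*13 - 7 = (197/104)*13 - 7 = 197/8 - 7 = 141/8 ≈ 17.625)
r(a) = 23 + a
r(E(2)) - j = (23 + (1/3)*2**2) - 1*141/8 = (23 + (1/3)*4) - 141/8 = (23 + 4/3) - 141/8 = 73/3 - 141/8 = 161/24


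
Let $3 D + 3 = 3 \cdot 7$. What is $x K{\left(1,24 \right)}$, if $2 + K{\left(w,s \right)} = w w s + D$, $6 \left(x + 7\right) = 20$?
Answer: $- \frac{308}{3} \approx -102.67$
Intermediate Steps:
$x = - \frac{11}{3}$ ($x = -7 + \frac{1}{6} \cdot 20 = -7 + \frac{10}{3} = - \frac{11}{3} \approx -3.6667$)
$D = 6$ ($D = -1 + \frac{3 \cdot 7}{3} = -1 + \frac{1}{3} \cdot 21 = -1 + 7 = 6$)
$K{\left(w,s \right)} = 4 + s w^{2}$ ($K{\left(w,s \right)} = -2 + \left(w w s + 6\right) = -2 + \left(w^{2} s + 6\right) = -2 + \left(s w^{2} + 6\right) = -2 + \left(6 + s w^{2}\right) = 4 + s w^{2}$)
$x K{\left(1,24 \right)} = - \frac{11 \left(4 + 24 \cdot 1^{2}\right)}{3} = - \frac{11 \left(4 + 24 \cdot 1\right)}{3} = - \frac{11 \left(4 + 24\right)}{3} = \left(- \frac{11}{3}\right) 28 = - \frac{308}{3}$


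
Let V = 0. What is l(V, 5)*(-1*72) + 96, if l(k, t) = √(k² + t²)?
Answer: -264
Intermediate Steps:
l(V, 5)*(-1*72) + 96 = √(0² + 5²)*(-1*72) + 96 = √(0 + 25)*(-72) + 96 = √25*(-72) + 96 = 5*(-72) + 96 = -360 + 96 = -264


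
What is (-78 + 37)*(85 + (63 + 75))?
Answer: -9143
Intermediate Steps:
(-78 + 37)*(85 + (63 + 75)) = -41*(85 + 138) = -41*223 = -9143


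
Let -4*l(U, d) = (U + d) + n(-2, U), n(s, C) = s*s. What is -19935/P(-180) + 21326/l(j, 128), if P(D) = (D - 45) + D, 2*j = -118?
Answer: -735397/657 ≈ -1119.3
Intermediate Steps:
j = -59 (j = (1/2)*(-118) = -59)
n(s, C) = s**2
l(U, d) = -1 - U/4 - d/4 (l(U, d) = -((U + d) + (-2)**2)/4 = -((U + d) + 4)/4 = -(4 + U + d)/4 = -1 - U/4 - d/4)
P(D) = -45 + 2*D (P(D) = (-45 + D) + D = -45 + 2*D)
-19935/P(-180) + 21326/l(j, 128) = -19935/(-45 + 2*(-180)) + 21326/(-1 - 1/4*(-59) - 1/4*128) = -19935/(-45 - 360) + 21326/(-1 + 59/4 - 32) = -19935/(-405) + 21326/(-73/4) = -19935*(-1/405) + 21326*(-4/73) = 443/9 - 85304/73 = -735397/657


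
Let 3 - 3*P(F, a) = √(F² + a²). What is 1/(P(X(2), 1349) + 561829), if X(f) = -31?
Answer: 2528235/1420437359669 + 3*√1820762/2840874719338 ≈ 1.7813e-6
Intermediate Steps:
P(F, a) = 1 - √(F² + a²)/3
1/(P(X(2), 1349) + 561829) = 1/((1 - √((-31)² + 1349²)/3) + 561829) = 1/((1 - √(961 + 1819801)/3) + 561829) = 1/((1 - √1820762/3) + 561829) = 1/(561830 - √1820762/3)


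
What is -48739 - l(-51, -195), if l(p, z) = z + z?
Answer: -48349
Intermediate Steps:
l(p, z) = 2*z
-48739 - l(-51, -195) = -48739 - 2*(-195) = -48739 - 1*(-390) = -48739 + 390 = -48349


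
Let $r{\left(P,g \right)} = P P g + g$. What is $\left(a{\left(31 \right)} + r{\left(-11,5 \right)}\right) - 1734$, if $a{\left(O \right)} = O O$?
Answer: $-163$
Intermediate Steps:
$r{\left(P,g \right)} = g + g P^{2}$ ($r{\left(P,g \right)} = P^{2} g + g = g P^{2} + g = g + g P^{2}$)
$a{\left(O \right)} = O^{2}$
$\left(a{\left(31 \right)} + r{\left(-11,5 \right)}\right) - 1734 = \left(31^{2} + 5 \left(1 + \left(-11\right)^{2}\right)\right) - 1734 = \left(961 + 5 \left(1 + 121\right)\right) - 1734 = \left(961 + 5 \cdot 122\right) - 1734 = \left(961 + 610\right) - 1734 = 1571 - 1734 = -163$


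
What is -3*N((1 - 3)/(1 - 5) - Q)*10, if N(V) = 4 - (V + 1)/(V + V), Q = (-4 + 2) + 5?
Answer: -111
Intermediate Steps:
Q = 3 (Q = -2 + 5 = 3)
N(V) = 4 - (1 + V)/(2*V)
-3*N((1 - 3)/(1 - 5) - Q)*10 = -3*(-1 + 7*((1 - 3)/(1 - 5) - 1*3))/(2*((1 - 3)/(1 - 5) - 1*3))*10 = -3*(-1 + 7*(-2/(-4) - 3))/(2*(-2/(-4) - 3))*10 = -3*(-1 + 7*(-2*(-¼) - 3))/(2*(-2*(-¼) - 3))*10 = -3*(-1 + 7*(½ - 3))/(2*(½ - 3))*10 = -3*(-1 + 7*(-5/2))/(2*(-5/2))*10 = -3*(-2)*(-1 - 35/2)/(2*5)*10 = -3*(-2)*(-37)/(2*5*2)*10 = -3*37/10*10 = -111/10*10 = -111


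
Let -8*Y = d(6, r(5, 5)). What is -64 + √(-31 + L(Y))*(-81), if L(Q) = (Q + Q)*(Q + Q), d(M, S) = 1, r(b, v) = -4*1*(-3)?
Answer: -64 - 243*I*√55/4 ≈ -64.0 - 450.53*I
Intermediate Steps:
r(b, v) = 12 (r(b, v) = -4*(-3) = 12)
Y = -⅛ (Y = -⅛*1 = -⅛ ≈ -0.12500)
L(Q) = 4*Q² (L(Q) = (2*Q)*(2*Q) = 4*Q²)
-64 + √(-31 + L(Y))*(-81) = -64 + √(-31 + 4*(-⅛)²)*(-81) = -64 + √(-31 + 4*(1/64))*(-81) = -64 + √(-31 + 1/16)*(-81) = -64 + √(-495/16)*(-81) = -64 + (3*I*√55/4)*(-81) = -64 - 243*I*√55/4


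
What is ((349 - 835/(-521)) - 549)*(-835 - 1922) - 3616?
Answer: 283093369/521 ≈ 5.4337e+5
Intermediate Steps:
((349 - 835/(-521)) - 549)*(-835 - 1922) - 3616 = ((349 - 835*(-1)/521) - 549)*(-2757) - 3616 = ((349 - 1*(-835/521)) - 549)*(-2757) - 3616 = ((349 + 835/521) - 549)*(-2757) - 3616 = (182664/521 - 549)*(-2757) - 3616 = -103365/521*(-2757) - 3616 = 284977305/521 - 3616 = 283093369/521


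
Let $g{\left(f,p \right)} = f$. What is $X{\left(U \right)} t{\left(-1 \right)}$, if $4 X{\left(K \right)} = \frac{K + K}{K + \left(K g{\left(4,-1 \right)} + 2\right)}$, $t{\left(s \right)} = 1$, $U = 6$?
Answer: $\frac{3}{32} \approx 0.09375$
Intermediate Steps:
$X{\left(K \right)} = \frac{K}{2 \left(2 + 5 K\right)}$ ($X{\left(K \right)} = \frac{\left(K + K\right) \frac{1}{K + \left(K 4 + 2\right)}}{4} = \frac{2 K \frac{1}{K + \left(4 K + 2\right)}}{4} = \frac{2 K \frac{1}{K + \left(2 + 4 K\right)}}{4} = \frac{2 K \frac{1}{2 + 5 K}}{4} = \frac{K}{2 \left(2 + 5 K\right)}$)
$X{\left(U \right)} t{\left(-1 \right)} = \frac{1}{2} \cdot 6 \frac{1}{2 + 5 \cdot 6} \cdot 1 = \frac{1}{2} \cdot 6 \frac{1}{2 + 30} \cdot 1 = \frac{1}{2} \cdot 6 \cdot \frac{1}{32} \cdot 1 = \frac{3}{32} \cdot 1 = \frac{3}{32}$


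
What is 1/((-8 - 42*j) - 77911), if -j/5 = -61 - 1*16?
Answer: -1/94089 ≈ -1.0628e-5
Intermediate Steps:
j = 385 (j = -5*(-61 - 1*16) = -5*(-61 - 16) = -5*(-77) = 385)
1/((-8 - 42*j) - 77911) = 1/((-8 - 42*385) - 77911) = 1/((-8 - 16170) - 77911) = 1/(-16178 - 77911) = 1/(-94089) = -1/94089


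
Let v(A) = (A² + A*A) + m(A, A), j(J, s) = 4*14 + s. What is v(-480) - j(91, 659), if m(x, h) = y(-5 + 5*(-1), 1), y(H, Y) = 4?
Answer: 460089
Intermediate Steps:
m(x, h) = 4
j(J, s) = 56 + s
v(A) = 4 + 2*A² (v(A) = (A² + A*A) + 4 = (A² + A²) + 4 = 2*A² + 4 = 4 + 2*A²)
v(-480) - j(91, 659) = (4 + 2*(-480)²) - (56 + 659) = (4 + 2*230400) - 1*715 = (4 + 460800) - 715 = 460804 - 715 = 460089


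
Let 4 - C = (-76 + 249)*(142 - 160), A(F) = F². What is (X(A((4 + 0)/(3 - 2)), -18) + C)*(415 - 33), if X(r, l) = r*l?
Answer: 1081060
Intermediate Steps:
X(r, l) = l*r
C = 3118 (C = 4 - (-76 + 249)*(142 - 160) = 4 - 173*(-18) = 4 - 1*(-3114) = 4 + 3114 = 3118)
(X(A((4 + 0)/(3 - 2)), -18) + C)*(415 - 33) = (-18*(4 + 0)²/(3 - 2)² + 3118)*(415 - 33) = (-18*(4/1)² + 3118)*382 = (-18*(4*1)² + 3118)*382 = (-18*4² + 3118)*382 = (-18*16 + 3118)*382 = (-288 + 3118)*382 = 2830*382 = 1081060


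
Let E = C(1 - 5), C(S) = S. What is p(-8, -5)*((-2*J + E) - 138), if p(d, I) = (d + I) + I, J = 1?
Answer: 2592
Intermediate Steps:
p(d, I) = d + 2*I (p(d, I) = (I + d) + I = d + 2*I)
E = -4 (E = 1 - 5 = -4)
p(-8, -5)*((-2*J + E) - 138) = (-8 + 2*(-5))*((-2*1 - 4) - 138) = (-8 - 10)*((-2 - 4) - 138) = -18*(-6 - 138) = -18*(-144) = 2592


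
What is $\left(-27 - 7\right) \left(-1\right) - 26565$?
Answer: $-26531$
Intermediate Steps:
$\left(-27 - 7\right) \left(-1\right) - 26565 = \left(-34\right) \left(-1\right) - 26565 = 34 - 26565 = -26531$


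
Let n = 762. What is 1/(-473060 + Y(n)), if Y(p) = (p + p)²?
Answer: 1/1849516 ≈ 5.4068e-7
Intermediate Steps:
Y(p) = 4*p² (Y(p) = (2*p)² = 4*p²)
1/(-473060 + Y(n)) = 1/(-473060 + 4*762²) = 1/(-473060 + 4*580644) = 1/(-473060 + 2322576) = 1/1849516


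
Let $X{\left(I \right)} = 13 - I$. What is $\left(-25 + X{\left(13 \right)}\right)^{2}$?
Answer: $625$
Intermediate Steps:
$\left(-25 + X{\left(13 \right)}\right)^{2} = \left(-25 + \left(13 - 13\right)\right)^{2} = \left(-25 + 0\right)^{2} = \left(-25\right)^{2} = 625$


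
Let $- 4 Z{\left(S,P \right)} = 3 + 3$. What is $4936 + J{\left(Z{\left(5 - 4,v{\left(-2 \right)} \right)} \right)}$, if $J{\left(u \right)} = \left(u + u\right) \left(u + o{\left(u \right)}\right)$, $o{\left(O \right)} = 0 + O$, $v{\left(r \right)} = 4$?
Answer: $4945$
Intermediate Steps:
$o{\left(O \right)} = O$
$Z{\left(S,P \right)} = - \frac{3}{2}$ ($Z{\left(S,P \right)} = - \frac{3 + 3}{4} = \left(- \frac{1}{4}\right) 6 = - \frac{3}{2}$)
$J{\left(u \right)} = 4 u^{2}$ ($J{\left(u \right)} = \left(u + u\right) \left(u + u\right) = 2 u 2 u = 4 u^{2}$)
$4936 + J{\left(Z{\left(5 - 4,v{\left(-2 \right)} \right)} \right)} = 4936 + 4 \left(- \frac{3}{2}\right)^{2} = 4936 + 4 \cdot \frac{9}{4} = 4936 + 9 = 4945$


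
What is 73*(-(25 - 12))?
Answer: -949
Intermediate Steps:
73*(-(25 - 12)) = 73*(-1*13) = 73*(-13) = -949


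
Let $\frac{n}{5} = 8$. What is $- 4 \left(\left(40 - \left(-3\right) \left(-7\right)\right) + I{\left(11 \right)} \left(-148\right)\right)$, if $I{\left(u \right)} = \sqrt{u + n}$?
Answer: $-76 + 592 \sqrt{51} \approx 4151.7$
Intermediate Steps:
$n = 40$ ($n = 5 \cdot 8 = 40$)
$I{\left(u \right)} = \sqrt{40 + u}$ ($I{\left(u \right)} = \sqrt{u + 40} = \sqrt{40 + u}$)
$- 4 \left(\left(40 - \left(-3\right) \left(-7\right)\right) + I{\left(11 \right)} \left(-148\right)\right) = - 4 \left(\left(40 - \left(-3\right) \left(-7\right)\right) + \sqrt{40 + 11} \left(-148\right)\right) = - 4 \left(\left(40 - 21\right) + \sqrt{51} \left(-148\right)\right) = - 4 \left(\left(40 - 21\right) - 148 \sqrt{51}\right) = - 4 \left(19 - 148 \sqrt{51}\right) = -76 + 592 \sqrt{51}$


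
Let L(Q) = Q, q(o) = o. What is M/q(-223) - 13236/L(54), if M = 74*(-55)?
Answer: -455308/2007 ≈ -226.86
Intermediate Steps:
M = -4070
M/q(-223) - 13236/L(54) = -4070/(-223) - 13236/54 = -4070*(-1/223) - 13236*1/54 = 4070/223 - 2206/9 = -455308/2007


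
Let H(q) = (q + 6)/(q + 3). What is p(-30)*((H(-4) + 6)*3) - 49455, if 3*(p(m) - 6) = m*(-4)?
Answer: -48903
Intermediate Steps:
p(m) = 6 - 4*m/3 (p(m) = 6 + (m*(-4))/3 = 6 + (-4*m)/3 = 6 - 4*m/3)
H(q) = (6 + q)/(3 + q)
p(-30)*((H(-4) + 6)*3) - 49455 = (6 - 4/3*(-30))*(((6 - 4)/(3 - 4) + 6)*3) - 49455 = (6 + 40)*((2/(-1) + 6)*3) - 49455 = 46*((-1*2 + 6)*3) - 49455 = 46*((-2 + 6)*3) - 49455 = 46*(4*3) - 49455 = 46*12 - 49455 = 552 - 49455 = -48903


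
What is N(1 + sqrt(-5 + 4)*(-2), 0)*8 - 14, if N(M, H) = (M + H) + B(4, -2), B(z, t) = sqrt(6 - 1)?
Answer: -6 - 16*I + 8*sqrt(5) ≈ 11.889 - 16.0*I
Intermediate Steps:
B(z, t) = sqrt(5)
N(M, H) = H + M + sqrt(5) (N(M, H) = (M + H) + sqrt(5) = (H + M) + sqrt(5) = H + M + sqrt(5))
N(1 + sqrt(-5 + 4)*(-2), 0)*8 - 14 = (0 + (1 + sqrt(-5 + 4)*(-2)) + sqrt(5))*8 - 14 = (0 + (1 + sqrt(-1)*(-2)) + sqrt(5))*8 - 14 = (0 + (1 + I*(-2)) + sqrt(5))*8 - 14 = (0 + (1 - 2*I) + sqrt(5))*8 - 14 = (1 + sqrt(5) - 2*I)*8 - 14 = (8 - 16*I + 8*sqrt(5)) - 14 = -6 - 16*I + 8*sqrt(5)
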